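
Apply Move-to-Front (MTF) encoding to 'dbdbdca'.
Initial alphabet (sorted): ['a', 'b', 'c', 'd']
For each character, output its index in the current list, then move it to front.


MTF encoding:
'd': index 3 in ['a', 'b', 'c', 'd'] -> ['d', 'a', 'b', 'c']
'b': index 2 in ['d', 'a', 'b', 'c'] -> ['b', 'd', 'a', 'c']
'd': index 1 in ['b', 'd', 'a', 'c'] -> ['d', 'b', 'a', 'c']
'b': index 1 in ['d', 'b', 'a', 'c'] -> ['b', 'd', 'a', 'c']
'd': index 1 in ['b', 'd', 'a', 'c'] -> ['d', 'b', 'a', 'c']
'c': index 3 in ['d', 'b', 'a', 'c'] -> ['c', 'd', 'b', 'a']
'a': index 3 in ['c', 'd', 'b', 'a'] -> ['a', 'c', 'd', 'b']


Output: [3, 2, 1, 1, 1, 3, 3]


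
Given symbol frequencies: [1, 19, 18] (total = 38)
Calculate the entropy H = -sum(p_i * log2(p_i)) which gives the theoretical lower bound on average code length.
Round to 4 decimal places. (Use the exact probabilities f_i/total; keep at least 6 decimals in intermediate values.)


Per-symbol terms -p_i * log2(p_i) with p_i = f_i/38:
  p = 1/38 = 0.026316: log2(p) = -5.247928, -p*log2(p) = 0.138103
  p = 19/38 = 0.500000: log2(p) = -1.000000, -p*log2(p) = 0.500000
  p = 18/38 = 0.473684: log2(p) = -1.078003, -p*log2(p) = 0.510633
H = 0.138103 + 0.500000 + 0.510633 = 1.148736

H = 1.1487 bits/symbol


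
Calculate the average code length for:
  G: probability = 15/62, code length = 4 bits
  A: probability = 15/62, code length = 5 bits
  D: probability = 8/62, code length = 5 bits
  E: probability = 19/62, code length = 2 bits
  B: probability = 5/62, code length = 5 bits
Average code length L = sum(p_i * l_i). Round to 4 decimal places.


Weighted contributions p_i * l_i:
  G: (15/62) * 4 = 60/62
  A: (15/62) * 5 = 75/62
  D: (8/62) * 5 = 40/62
  E: (19/62) * 2 = 38/62
  B: (5/62) * 5 = 25/62
Sum = (60 + 75 + 40 + 38 + 25)/62 = 238/62

L = 238/62 = 3.8387 bits/symbol


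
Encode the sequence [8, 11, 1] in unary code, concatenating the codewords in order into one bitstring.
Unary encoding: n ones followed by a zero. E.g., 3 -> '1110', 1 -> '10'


Encode each number as n ones followed by a terminating 0:
  8 -> 111111110 (9 bits)
  11 -> 111111111110 (12 bits)
  1 -> 10 (2 bits)
Total length = 9 + 12 + 2 = 23 bits.

Unary([8, 11, 1]) = 11111111011111111111010 (23 bits)


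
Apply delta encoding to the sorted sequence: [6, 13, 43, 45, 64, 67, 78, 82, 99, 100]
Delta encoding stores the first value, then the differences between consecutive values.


First value: 6
Deltas:
  13 - 6 = 7
  43 - 13 = 30
  45 - 43 = 2
  64 - 45 = 19
  67 - 64 = 3
  78 - 67 = 11
  82 - 78 = 4
  99 - 82 = 17
  100 - 99 = 1


Delta encoded: [6, 7, 30, 2, 19, 3, 11, 4, 17, 1]


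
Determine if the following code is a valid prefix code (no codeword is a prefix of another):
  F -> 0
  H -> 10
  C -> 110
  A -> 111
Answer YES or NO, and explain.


Checking each pair (does one codeword prefix another?):
  F='0' vs H='10': no prefix
  F='0' vs C='110': no prefix
  F='0' vs A='111': no prefix
  H='10' vs F='0': no prefix
  H='10' vs C='110': no prefix
  H='10' vs A='111': no prefix
  C='110' vs F='0': no prefix
  C='110' vs H='10': no prefix
  C='110' vs A='111': no prefix
  A='111' vs F='0': no prefix
  A='111' vs H='10': no prefix
  A='111' vs C='110': no prefix
No violation found over all pairs.

YES -- this is a valid prefix code. No codeword is a prefix of any other codeword.


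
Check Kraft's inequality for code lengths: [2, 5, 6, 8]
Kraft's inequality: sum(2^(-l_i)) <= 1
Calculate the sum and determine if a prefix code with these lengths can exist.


Sum = 2^(-2) + 2^(-5) + 2^(-6) + 2^(-8)
    = 0.25 + 0.03125 + 0.015625 + 0.00390625
    = 77/256 = 0.30078125
Since 0.30078125 <= 1, Kraft's inequality IS satisfied.
A prefix code with these lengths CAN exist.

Kraft sum = 0.30078125. Satisfied.


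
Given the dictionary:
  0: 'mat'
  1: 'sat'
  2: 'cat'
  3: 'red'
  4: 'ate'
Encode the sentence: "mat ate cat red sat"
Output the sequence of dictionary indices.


Look up each word in the dictionary:
  'mat' -> 0
  'ate' -> 4
  'cat' -> 2
  'red' -> 3
  'sat' -> 1

Encoded: [0, 4, 2, 3, 1]


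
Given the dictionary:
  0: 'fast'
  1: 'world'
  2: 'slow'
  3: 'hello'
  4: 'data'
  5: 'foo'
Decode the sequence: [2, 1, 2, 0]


Look up each index in the dictionary:
  2 -> 'slow'
  1 -> 'world'
  2 -> 'slow'
  0 -> 'fast'

Decoded: "slow world slow fast"


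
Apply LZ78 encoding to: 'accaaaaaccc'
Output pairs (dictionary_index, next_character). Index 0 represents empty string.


LZ78 encoding steps:
Dictionary: {0: ''}
Step 1: w='' (idx 0), next='a' -> output (0, 'a'), add 'a' as idx 1
Step 2: w='' (idx 0), next='c' -> output (0, 'c'), add 'c' as idx 2
Step 3: w='c' (idx 2), next='a' -> output (2, 'a'), add 'ca' as idx 3
Step 4: w='a' (idx 1), next='a' -> output (1, 'a'), add 'aa' as idx 4
Step 5: w='aa' (idx 4), next='c' -> output (4, 'c'), add 'aac' as idx 5
Step 6: w='c' (idx 2), next='c' -> output (2, 'c'), add 'cc' as idx 6


Encoded: [(0, 'a'), (0, 'c'), (2, 'a'), (1, 'a'), (4, 'c'), (2, 'c')]


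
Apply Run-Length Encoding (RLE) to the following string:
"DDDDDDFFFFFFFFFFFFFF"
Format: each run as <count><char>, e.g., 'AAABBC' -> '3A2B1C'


Scanning runs left to right:
  i=0: run of 'D' x 6 -> '6D'
  i=6: run of 'F' x 14 -> '14F'

RLE = 6D14F


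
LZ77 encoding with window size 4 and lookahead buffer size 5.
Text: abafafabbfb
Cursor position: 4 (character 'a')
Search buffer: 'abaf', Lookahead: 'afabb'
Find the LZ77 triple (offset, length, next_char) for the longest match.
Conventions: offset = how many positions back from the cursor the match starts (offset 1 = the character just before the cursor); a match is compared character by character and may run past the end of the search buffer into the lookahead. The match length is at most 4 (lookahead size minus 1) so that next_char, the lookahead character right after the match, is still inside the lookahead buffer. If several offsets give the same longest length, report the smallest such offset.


Try each offset into the search buffer:
  offset=1 (pos 3, char 'f'): match length 0
  offset=2 (pos 2, char 'a'): match length 3
  offset=3 (pos 1, char 'b'): match length 0
  offset=4 (pos 0, char 'a'): match length 1
Longest match has length 3 at offset 2.
next_char = character at position 4 + 3 = 7 -> 'b'

Best match: offset=2, length=3 (matching 'afa' starting at position 2)
LZ77 triple: (2, 3, 'b')


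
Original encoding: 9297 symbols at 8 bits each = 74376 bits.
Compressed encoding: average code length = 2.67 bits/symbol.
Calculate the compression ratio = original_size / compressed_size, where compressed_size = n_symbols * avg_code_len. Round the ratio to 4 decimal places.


original_size = n_symbols * orig_bits = 9297 * 8 = 74376 bits
compressed_size = n_symbols * avg_code_len = 9297 * 2.67 = 24822.99 bits
ratio = original_size / compressed_size = 74376 / 24822.99 = 2.9963

Compression ratio = 2.9963


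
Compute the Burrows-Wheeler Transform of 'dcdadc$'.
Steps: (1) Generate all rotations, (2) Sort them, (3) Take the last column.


Rotations (sorted):
  0: $dcdadc -> last char: c
  1: adc$dcd -> last char: d
  2: c$dcdad -> last char: d
  3: cdadc$d -> last char: d
  4: dadc$dc -> last char: c
  5: dc$dcda -> last char: a
  6: dcdadc$ -> last char: $


BWT = cdddca$


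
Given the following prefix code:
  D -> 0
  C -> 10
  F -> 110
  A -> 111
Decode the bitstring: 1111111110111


Decoding step by step:
Bits 111 -> A
Bits 111 -> A
Bits 111 -> A
Bits 0 -> D
Bits 111 -> A


Decoded message: AAADA


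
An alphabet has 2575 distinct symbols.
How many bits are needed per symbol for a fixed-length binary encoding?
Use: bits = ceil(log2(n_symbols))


log2(2575) = 11.3304
Bracket: 2^11 = 2048 < 2575 <= 2^12 = 4096
So ceil(log2(2575)) = 12

bits = ceil(log2(2575)) = ceil(11.3304) = 12 bits


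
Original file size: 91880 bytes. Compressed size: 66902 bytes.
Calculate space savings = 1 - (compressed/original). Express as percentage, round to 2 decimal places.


ratio = compressed/original = 66902/91880 = 0.728145
savings = 1 - ratio = 1 - 0.728145 = 0.271855
as a percentage: 0.271855 * 100 = 27.19%

Space savings = 1 - 66902/91880 = 27.19%


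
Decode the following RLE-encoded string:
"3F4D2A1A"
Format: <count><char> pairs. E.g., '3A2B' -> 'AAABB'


Expanding each <count><char> pair:
  3F -> 'FFF'
  4D -> 'DDDD'
  2A -> 'AA'
  1A -> 'A'

Decoded = FFFDDDDAAA


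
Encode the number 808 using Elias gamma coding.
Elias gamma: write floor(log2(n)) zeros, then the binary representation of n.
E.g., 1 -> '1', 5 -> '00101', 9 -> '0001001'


num_bits = floor(log2(808)) + 1 = 10
leading_zeros = num_bits - 1 = 9
binary(808) = 1100101000

Elias gamma(808) = '000000000' + '1100101000' = 0000000001100101000 (19 bits)


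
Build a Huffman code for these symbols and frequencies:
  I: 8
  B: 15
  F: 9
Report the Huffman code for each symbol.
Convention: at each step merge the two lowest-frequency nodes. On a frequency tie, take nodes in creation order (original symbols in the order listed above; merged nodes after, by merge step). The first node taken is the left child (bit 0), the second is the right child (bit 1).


Huffman tree construction:
Step 1: Merge I(8) + F(9) = 17
Step 2: Merge B(15) + (I+F)(17) = 32
Read each symbol's code off the tree from the root (left child = 0, right child = 1).

Codes:
  I: 10 (length 2)
  B: 0 (length 1)
  F: 11 (length 2)
Average code length: 49/32 = 1.5313 bits/symbol


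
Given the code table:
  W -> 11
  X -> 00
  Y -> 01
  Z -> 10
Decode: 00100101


Decoding:
00 -> X
10 -> Z
01 -> Y
01 -> Y


Result: XZYY


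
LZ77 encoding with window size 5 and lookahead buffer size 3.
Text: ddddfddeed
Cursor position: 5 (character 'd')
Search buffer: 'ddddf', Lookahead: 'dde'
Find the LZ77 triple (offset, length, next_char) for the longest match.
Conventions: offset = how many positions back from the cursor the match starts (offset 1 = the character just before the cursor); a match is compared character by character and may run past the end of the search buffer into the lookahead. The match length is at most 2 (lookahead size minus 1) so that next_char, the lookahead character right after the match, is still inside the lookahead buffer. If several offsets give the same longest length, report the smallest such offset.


Try each offset into the search buffer:
  offset=1 (pos 4, char 'f'): match length 0
  offset=2 (pos 3, char 'd'): match length 1
  offset=3 (pos 2, char 'd'): match length 2
  offset=4 (pos 1, char 'd'): match length 2
  offset=5 (pos 0, char 'd'): match length 2
Longest match has length 2, found at offsets 3, 4, 5; take the smallest, offset 3.
next_char = character at position 5 + 2 = 7 -> 'e'

Best match: offset=3, length=2 (matching 'dd' starting at position 2)
LZ77 triple: (3, 2, 'e')


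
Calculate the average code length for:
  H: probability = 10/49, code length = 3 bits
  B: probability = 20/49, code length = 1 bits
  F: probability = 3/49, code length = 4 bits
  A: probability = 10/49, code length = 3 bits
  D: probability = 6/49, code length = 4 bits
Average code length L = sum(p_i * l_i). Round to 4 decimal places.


Weighted contributions p_i * l_i:
  H: (10/49) * 3 = 30/49
  B: (20/49) * 1 = 20/49
  F: (3/49) * 4 = 12/49
  A: (10/49) * 3 = 30/49
  D: (6/49) * 4 = 24/49
Sum = (30 + 20 + 12 + 30 + 24)/49 = 116/49

L = 116/49 = 2.3673 bits/symbol


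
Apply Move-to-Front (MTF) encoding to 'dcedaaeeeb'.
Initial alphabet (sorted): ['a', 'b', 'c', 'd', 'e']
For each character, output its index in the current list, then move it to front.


MTF encoding:
'd': index 3 in ['a', 'b', 'c', 'd', 'e'] -> ['d', 'a', 'b', 'c', 'e']
'c': index 3 in ['d', 'a', 'b', 'c', 'e'] -> ['c', 'd', 'a', 'b', 'e']
'e': index 4 in ['c', 'd', 'a', 'b', 'e'] -> ['e', 'c', 'd', 'a', 'b']
'd': index 2 in ['e', 'c', 'd', 'a', 'b'] -> ['d', 'e', 'c', 'a', 'b']
'a': index 3 in ['d', 'e', 'c', 'a', 'b'] -> ['a', 'd', 'e', 'c', 'b']
'a': index 0 in ['a', 'd', 'e', 'c', 'b'] -> ['a', 'd', 'e', 'c', 'b']
'e': index 2 in ['a', 'd', 'e', 'c', 'b'] -> ['e', 'a', 'd', 'c', 'b']
'e': index 0 in ['e', 'a', 'd', 'c', 'b'] -> ['e', 'a', 'd', 'c', 'b']
'e': index 0 in ['e', 'a', 'd', 'c', 'b'] -> ['e', 'a', 'd', 'c', 'b']
'b': index 4 in ['e', 'a', 'd', 'c', 'b'] -> ['b', 'e', 'a', 'd', 'c']


Output: [3, 3, 4, 2, 3, 0, 2, 0, 0, 4]


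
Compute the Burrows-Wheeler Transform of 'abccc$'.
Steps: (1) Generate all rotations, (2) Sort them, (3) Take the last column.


Rotations (sorted):
  0: $abccc -> last char: c
  1: abccc$ -> last char: $
  2: bccc$a -> last char: a
  3: c$abcc -> last char: c
  4: cc$abc -> last char: c
  5: ccc$ab -> last char: b


BWT = c$accb


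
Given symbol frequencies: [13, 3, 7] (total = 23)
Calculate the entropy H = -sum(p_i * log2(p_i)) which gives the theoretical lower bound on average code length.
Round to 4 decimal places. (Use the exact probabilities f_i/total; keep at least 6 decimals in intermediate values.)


Per-symbol terms -p_i * log2(p_i) with p_i = f_i/23:
  p = 13/23 = 0.565217: log2(p) = -0.823122, -p*log2(p) = 0.465243
  p = 3/23 = 0.130435: log2(p) = -2.938599, -p*log2(p) = 0.383296
  p = 7/23 = 0.304348: log2(p) = -1.716207, -p*log2(p) = 0.522324
H = 0.465243 + 0.383296 + 0.522324 = 1.370863

H = 1.3709 bits/symbol


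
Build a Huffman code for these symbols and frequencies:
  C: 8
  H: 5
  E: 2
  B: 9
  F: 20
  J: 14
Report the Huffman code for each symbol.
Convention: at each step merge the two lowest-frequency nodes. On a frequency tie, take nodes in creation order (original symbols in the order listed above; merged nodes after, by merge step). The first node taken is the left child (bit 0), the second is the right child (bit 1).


Huffman tree construction:
Step 1: Merge E(2) + H(5) = 7
Step 2: Merge (E+H)(7) + C(8) = 15
Step 3: Merge B(9) + J(14) = 23
Step 4: Merge ((E+H)+C)(15) + F(20) = 35
Step 5: Merge (B+J)(23) + (((E+H)+C)+F)(35) = 58
Read each symbol's code off the tree from the root (left child = 0, right child = 1).

Codes:
  C: 101 (length 3)
  H: 1001 (length 4)
  E: 1000 (length 4)
  B: 00 (length 2)
  F: 11 (length 2)
  J: 01 (length 2)
Average code length: 138/58 = 2.3793 bits/symbol


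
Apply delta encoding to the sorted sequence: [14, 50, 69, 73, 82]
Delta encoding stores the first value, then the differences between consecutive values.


First value: 14
Deltas:
  50 - 14 = 36
  69 - 50 = 19
  73 - 69 = 4
  82 - 73 = 9


Delta encoded: [14, 36, 19, 4, 9]


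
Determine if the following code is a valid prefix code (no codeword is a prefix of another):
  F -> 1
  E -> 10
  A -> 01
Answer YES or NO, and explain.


Checking each pair (does one codeword prefix another?):
  F='1' vs E='10': prefix -- VIOLATION

NO -- this is NOT a valid prefix code. F (1) is a prefix of E (10).


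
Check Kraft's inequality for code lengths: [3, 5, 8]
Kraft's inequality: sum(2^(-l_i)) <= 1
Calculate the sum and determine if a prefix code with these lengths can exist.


Sum = 2^(-3) + 2^(-5) + 2^(-8)
    = 0.125 + 0.03125 + 0.00390625
    = 41/256 = 0.16015625
Since 0.16015625 <= 1, Kraft's inequality IS satisfied.
A prefix code with these lengths CAN exist.

Kraft sum = 0.16015625. Satisfied.


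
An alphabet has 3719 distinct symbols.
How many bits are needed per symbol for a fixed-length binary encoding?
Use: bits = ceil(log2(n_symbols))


log2(3719) = 11.8607
Bracket: 2^11 = 2048 < 3719 <= 2^12 = 4096
So ceil(log2(3719)) = 12

bits = ceil(log2(3719)) = ceil(11.8607) = 12 bits


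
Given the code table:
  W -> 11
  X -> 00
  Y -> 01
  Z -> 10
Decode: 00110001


Decoding:
00 -> X
11 -> W
00 -> X
01 -> Y


Result: XWXY


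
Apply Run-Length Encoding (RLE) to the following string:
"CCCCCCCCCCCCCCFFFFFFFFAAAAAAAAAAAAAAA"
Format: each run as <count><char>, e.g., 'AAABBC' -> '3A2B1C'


Scanning runs left to right:
  i=0: run of 'C' x 14 -> '14C'
  i=14: run of 'F' x 8 -> '8F'
  i=22: run of 'A' x 15 -> '15A'

RLE = 14C8F15A


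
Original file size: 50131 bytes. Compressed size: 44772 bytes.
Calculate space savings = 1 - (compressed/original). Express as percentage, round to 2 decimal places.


ratio = compressed/original = 44772/50131 = 0.8931
savings = 1 - ratio = 1 - 0.8931 = 0.1069
as a percentage: 0.1069 * 100 = 10.69%

Space savings = 1 - 44772/50131 = 10.69%


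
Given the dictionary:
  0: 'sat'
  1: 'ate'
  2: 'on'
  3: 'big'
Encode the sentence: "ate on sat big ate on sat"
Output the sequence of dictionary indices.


Look up each word in the dictionary:
  'ate' -> 1
  'on' -> 2
  'sat' -> 0
  'big' -> 3
  'ate' -> 1
  'on' -> 2
  'sat' -> 0

Encoded: [1, 2, 0, 3, 1, 2, 0]


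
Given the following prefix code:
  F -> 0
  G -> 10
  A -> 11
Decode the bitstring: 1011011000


Decoding step by step:
Bits 10 -> G
Bits 11 -> A
Bits 0 -> F
Bits 11 -> A
Bits 0 -> F
Bits 0 -> F
Bits 0 -> F


Decoded message: GAFAFFF


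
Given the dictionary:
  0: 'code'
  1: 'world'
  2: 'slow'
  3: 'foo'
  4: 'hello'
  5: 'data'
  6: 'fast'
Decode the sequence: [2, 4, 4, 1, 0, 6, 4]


Look up each index in the dictionary:
  2 -> 'slow'
  4 -> 'hello'
  4 -> 'hello'
  1 -> 'world'
  0 -> 'code'
  6 -> 'fast'
  4 -> 'hello'

Decoded: "slow hello hello world code fast hello"


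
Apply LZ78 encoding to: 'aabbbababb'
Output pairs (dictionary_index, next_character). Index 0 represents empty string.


LZ78 encoding steps:
Dictionary: {0: ''}
Step 1: w='' (idx 0), next='a' -> output (0, 'a'), add 'a' as idx 1
Step 2: w='a' (idx 1), next='b' -> output (1, 'b'), add 'ab' as idx 2
Step 3: w='' (idx 0), next='b' -> output (0, 'b'), add 'b' as idx 3
Step 4: w='b' (idx 3), next='a' -> output (3, 'a'), add 'ba' as idx 4
Step 5: w='ba' (idx 4), next='b' -> output (4, 'b'), add 'bab' as idx 5
Step 6: w='b' (idx 3), end of input -> output (3, '')


Encoded: [(0, 'a'), (1, 'b'), (0, 'b'), (3, 'a'), (4, 'b'), (3, '')]


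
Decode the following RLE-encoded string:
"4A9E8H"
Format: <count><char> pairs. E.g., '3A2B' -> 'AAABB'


Expanding each <count><char> pair:
  4A -> 'AAAA'
  9E -> 'EEEEEEEEE'
  8H -> 'HHHHHHHH'

Decoded = AAAAEEEEEEEEEHHHHHHHH


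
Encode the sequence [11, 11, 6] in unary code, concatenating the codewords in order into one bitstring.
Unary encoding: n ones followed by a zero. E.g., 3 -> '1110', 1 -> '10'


Encode each number as n ones followed by a terminating 0:
  11 -> 111111111110 (12 bits)
  11 -> 111111111110 (12 bits)
  6 -> 1111110 (7 bits)
Total length = 12 + 12 + 7 = 31 bits.

Unary([11, 11, 6]) = 1111111111101111111111101111110 (31 bits)


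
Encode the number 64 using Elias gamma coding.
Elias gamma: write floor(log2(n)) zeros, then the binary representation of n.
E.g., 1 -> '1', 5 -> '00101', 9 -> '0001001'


num_bits = floor(log2(64)) + 1 = 7
leading_zeros = num_bits - 1 = 6
binary(64) = 1000000

Elias gamma(64) = '000000' + '1000000' = 0000001000000 (13 bits)


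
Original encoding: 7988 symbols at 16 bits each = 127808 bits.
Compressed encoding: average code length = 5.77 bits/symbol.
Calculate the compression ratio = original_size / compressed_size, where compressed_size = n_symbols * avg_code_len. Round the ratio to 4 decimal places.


original_size = n_symbols * orig_bits = 7988 * 16 = 127808 bits
compressed_size = n_symbols * avg_code_len = 7988 * 5.77 = 46090.76 bits
ratio = original_size / compressed_size = 127808 / 46090.76 = 2.773

Compression ratio = 2.773


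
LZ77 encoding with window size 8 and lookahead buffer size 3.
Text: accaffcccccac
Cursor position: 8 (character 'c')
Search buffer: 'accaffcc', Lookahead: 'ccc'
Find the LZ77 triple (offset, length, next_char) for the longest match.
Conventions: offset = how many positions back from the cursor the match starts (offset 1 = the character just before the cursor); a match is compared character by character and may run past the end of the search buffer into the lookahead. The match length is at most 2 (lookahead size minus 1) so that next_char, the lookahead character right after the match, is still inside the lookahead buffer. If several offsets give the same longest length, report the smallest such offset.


Try each offset into the search buffer:
  offset=1 (pos 7, char 'c'): match length 2
  offset=2 (pos 6, char 'c'): match length 2
  offset=3 (pos 5, char 'f'): match length 0
  offset=4 (pos 4, char 'f'): match length 0
  offset=5 (pos 3, char 'a'): match length 0
  offset=6 (pos 2, char 'c'): match length 1
  offset=7 (pos 1, char 'c'): match length 2
  offset=8 (pos 0, char 'a'): match length 0
Longest match has length 2, found at offsets 1, 2, 7; take the smallest, offset 1.
next_char = character at position 8 + 2 = 10 -> 'c'

Best match: offset=1, length=2 (matching 'cc' starting at position 7)
LZ77 triple: (1, 2, 'c')


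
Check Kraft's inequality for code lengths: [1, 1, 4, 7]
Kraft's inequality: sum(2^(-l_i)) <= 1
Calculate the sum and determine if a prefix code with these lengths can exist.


Sum = 2^(-1) + 2^(-1) + 2^(-4) + 2^(-7)
    = 0.5 + 0.5 + 0.0625 + 0.0078125
    = 137/128 = 1.0703125
Since 1.0703125 > 1, Kraft's inequality is NOT satisfied.
A prefix code with these lengths CANNOT exist.

Kraft sum = 1.0703125. Not satisfied.


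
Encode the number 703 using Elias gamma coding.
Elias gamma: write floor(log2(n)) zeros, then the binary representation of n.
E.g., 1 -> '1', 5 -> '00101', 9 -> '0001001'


num_bits = floor(log2(703)) + 1 = 10
leading_zeros = num_bits - 1 = 9
binary(703) = 1010111111

Elias gamma(703) = '000000000' + '1010111111' = 0000000001010111111 (19 bits)


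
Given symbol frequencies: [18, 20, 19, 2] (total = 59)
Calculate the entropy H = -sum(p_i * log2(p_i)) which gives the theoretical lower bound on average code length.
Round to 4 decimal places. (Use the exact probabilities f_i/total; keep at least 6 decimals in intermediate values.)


Per-symbol terms -p_i * log2(p_i) with p_i = f_i/59:
  p = 18/59 = 0.305085: log2(p) = -1.712718, -p*log2(p) = 0.522524
  p = 20/59 = 0.338983: log2(p) = -1.560715, -p*log2(p) = 0.529056
  p = 19/59 = 0.322034: log2(p) = -1.634716, -p*log2(p) = 0.526434
  p = 2/59 = 0.033898: log2(p) = -4.882643, -p*log2(p) = 0.165513
H = 0.522524 + 0.529056 + 0.526434 + 0.165513 = 1.743527

H = 1.7435 bits/symbol


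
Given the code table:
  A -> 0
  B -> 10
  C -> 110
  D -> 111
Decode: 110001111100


Decoding:
110 -> C
0 -> A
0 -> A
111 -> D
110 -> C
0 -> A


Result: CAADCA


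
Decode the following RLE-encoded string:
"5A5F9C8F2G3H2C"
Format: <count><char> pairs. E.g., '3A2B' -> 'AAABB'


Expanding each <count><char> pair:
  5A -> 'AAAAA'
  5F -> 'FFFFF'
  9C -> 'CCCCCCCCC'
  8F -> 'FFFFFFFF'
  2G -> 'GG'
  3H -> 'HHH'
  2C -> 'CC'

Decoded = AAAAAFFFFFCCCCCCCCCFFFFFFFFGGHHHCC


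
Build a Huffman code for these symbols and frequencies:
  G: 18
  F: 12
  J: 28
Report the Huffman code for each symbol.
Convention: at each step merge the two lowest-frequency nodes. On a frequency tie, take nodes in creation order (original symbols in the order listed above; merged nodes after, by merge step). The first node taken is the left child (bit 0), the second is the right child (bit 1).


Huffman tree construction:
Step 1: Merge F(12) + G(18) = 30
Step 2: Merge J(28) + (F+G)(30) = 58
Read each symbol's code off the tree from the root (left child = 0, right child = 1).

Codes:
  G: 11 (length 2)
  F: 10 (length 2)
  J: 0 (length 1)
Average code length: 88/58 = 1.5172 bits/symbol


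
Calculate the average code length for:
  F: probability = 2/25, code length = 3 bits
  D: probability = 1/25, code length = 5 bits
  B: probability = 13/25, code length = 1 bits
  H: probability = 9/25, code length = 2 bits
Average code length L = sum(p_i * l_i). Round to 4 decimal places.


Weighted contributions p_i * l_i:
  F: (2/25) * 3 = 6/25
  D: (1/25) * 5 = 5/25
  B: (13/25) * 1 = 13/25
  H: (9/25) * 2 = 18/25
Sum = (6 + 5 + 13 + 18)/25 = 42/25

L = 42/25 = 1.6800 bits/symbol


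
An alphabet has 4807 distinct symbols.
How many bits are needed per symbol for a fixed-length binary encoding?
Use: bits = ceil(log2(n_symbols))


log2(4807) = 12.2309
Bracket: 2^12 = 4096 < 4807 <= 2^13 = 8192
So ceil(log2(4807)) = 13

bits = ceil(log2(4807)) = ceil(12.2309) = 13 bits


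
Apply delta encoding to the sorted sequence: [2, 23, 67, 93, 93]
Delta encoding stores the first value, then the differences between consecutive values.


First value: 2
Deltas:
  23 - 2 = 21
  67 - 23 = 44
  93 - 67 = 26
  93 - 93 = 0


Delta encoded: [2, 21, 44, 26, 0]


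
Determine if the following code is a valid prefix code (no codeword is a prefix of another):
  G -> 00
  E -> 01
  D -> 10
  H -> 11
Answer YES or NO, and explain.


Checking each pair (does one codeword prefix another?):
  G='00' vs E='01': no prefix
  G='00' vs D='10': no prefix
  G='00' vs H='11': no prefix
  E='01' vs G='00': no prefix
  E='01' vs D='10': no prefix
  E='01' vs H='11': no prefix
  D='10' vs G='00': no prefix
  D='10' vs E='01': no prefix
  D='10' vs H='11': no prefix
  H='11' vs G='00': no prefix
  H='11' vs E='01': no prefix
  H='11' vs D='10': no prefix
No violation found over all pairs.

YES -- this is a valid prefix code. No codeword is a prefix of any other codeword.


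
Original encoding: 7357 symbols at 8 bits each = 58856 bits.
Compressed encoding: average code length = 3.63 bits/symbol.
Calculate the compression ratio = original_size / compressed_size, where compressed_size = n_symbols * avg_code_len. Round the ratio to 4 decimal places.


original_size = n_symbols * orig_bits = 7357 * 8 = 58856 bits
compressed_size = n_symbols * avg_code_len = 7357 * 3.63 = 26705.91 bits
ratio = original_size / compressed_size = 58856 / 26705.91 = 2.2039

Compression ratio = 2.2039


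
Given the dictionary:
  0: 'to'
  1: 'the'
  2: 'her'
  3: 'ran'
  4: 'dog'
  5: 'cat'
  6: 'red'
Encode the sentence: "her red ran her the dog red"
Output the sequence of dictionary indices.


Look up each word in the dictionary:
  'her' -> 2
  'red' -> 6
  'ran' -> 3
  'her' -> 2
  'the' -> 1
  'dog' -> 4
  'red' -> 6

Encoded: [2, 6, 3, 2, 1, 4, 6]


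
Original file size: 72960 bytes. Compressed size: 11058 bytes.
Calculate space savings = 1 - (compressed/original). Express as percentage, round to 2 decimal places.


ratio = compressed/original = 11058/72960 = 0.151562
savings = 1 - ratio = 1 - 0.151562 = 0.848437
as a percentage: 0.848437 * 100 = 84.84%

Space savings = 1 - 11058/72960 = 84.84%


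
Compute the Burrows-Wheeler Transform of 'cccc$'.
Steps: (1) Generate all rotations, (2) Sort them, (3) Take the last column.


Rotations (sorted):
  0: $cccc -> last char: c
  1: c$ccc -> last char: c
  2: cc$cc -> last char: c
  3: ccc$c -> last char: c
  4: cccc$ -> last char: $


BWT = cccc$


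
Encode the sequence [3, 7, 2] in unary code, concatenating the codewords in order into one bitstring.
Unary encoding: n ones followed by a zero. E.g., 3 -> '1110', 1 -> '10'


Encode each number as n ones followed by a terminating 0:
  3 -> 1110 (4 bits)
  7 -> 11111110 (8 bits)
  2 -> 110 (3 bits)
Total length = 4 + 8 + 3 = 15 bits.

Unary([3, 7, 2]) = 111011111110110 (15 bits)


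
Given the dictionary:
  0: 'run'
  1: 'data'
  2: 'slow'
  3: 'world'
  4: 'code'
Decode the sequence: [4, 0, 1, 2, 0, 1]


Look up each index in the dictionary:
  4 -> 'code'
  0 -> 'run'
  1 -> 'data'
  2 -> 'slow'
  0 -> 'run'
  1 -> 'data'

Decoded: "code run data slow run data"


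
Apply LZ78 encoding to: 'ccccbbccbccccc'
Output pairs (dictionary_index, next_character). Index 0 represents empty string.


LZ78 encoding steps:
Dictionary: {0: ''}
Step 1: w='' (idx 0), next='c' -> output (0, 'c'), add 'c' as idx 1
Step 2: w='c' (idx 1), next='c' -> output (1, 'c'), add 'cc' as idx 2
Step 3: w='c' (idx 1), next='b' -> output (1, 'b'), add 'cb' as idx 3
Step 4: w='' (idx 0), next='b' -> output (0, 'b'), add 'b' as idx 4
Step 5: w='cc' (idx 2), next='b' -> output (2, 'b'), add 'ccb' as idx 5
Step 6: w='cc' (idx 2), next='c' -> output (2, 'c'), add 'ccc' as idx 6
Step 7: w='cc' (idx 2), end of input -> output (2, '')


Encoded: [(0, 'c'), (1, 'c'), (1, 'b'), (0, 'b'), (2, 'b'), (2, 'c'), (2, '')]


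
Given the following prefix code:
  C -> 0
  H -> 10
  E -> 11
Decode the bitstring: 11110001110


Decoding step by step:
Bits 11 -> E
Bits 11 -> E
Bits 0 -> C
Bits 0 -> C
Bits 0 -> C
Bits 11 -> E
Bits 10 -> H


Decoded message: EECCCEH


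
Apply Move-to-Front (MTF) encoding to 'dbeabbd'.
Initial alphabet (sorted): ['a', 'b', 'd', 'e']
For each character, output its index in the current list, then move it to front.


MTF encoding:
'd': index 2 in ['a', 'b', 'd', 'e'] -> ['d', 'a', 'b', 'e']
'b': index 2 in ['d', 'a', 'b', 'e'] -> ['b', 'd', 'a', 'e']
'e': index 3 in ['b', 'd', 'a', 'e'] -> ['e', 'b', 'd', 'a']
'a': index 3 in ['e', 'b', 'd', 'a'] -> ['a', 'e', 'b', 'd']
'b': index 2 in ['a', 'e', 'b', 'd'] -> ['b', 'a', 'e', 'd']
'b': index 0 in ['b', 'a', 'e', 'd'] -> ['b', 'a', 'e', 'd']
'd': index 3 in ['b', 'a', 'e', 'd'] -> ['d', 'b', 'a', 'e']


Output: [2, 2, 3, 3, 2, 0, 3]


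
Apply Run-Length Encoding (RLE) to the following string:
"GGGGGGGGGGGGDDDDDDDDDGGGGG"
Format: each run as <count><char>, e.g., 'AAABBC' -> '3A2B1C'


Scanning runs left to right:
  i=0: run of 'G' x 12 -> '12G'
  i=12: run of 'D' x 9 -> '9D'
  i=21: run of 'G' x 5 -> '5G'

RLE = 12G9D5G


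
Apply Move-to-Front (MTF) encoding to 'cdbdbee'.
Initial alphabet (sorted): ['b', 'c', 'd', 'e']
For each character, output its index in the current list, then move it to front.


MTF encoding:
'c': index 1 in ['b', 'c', 'd', 'e'] -> ['c', 'b', 'd', 'e']
'd': index 2 in ['c', 'b', 'd', 'e'] -> ['d', 'c', 'b', 'e']
'b': index 2 in ['d', 'c', 'b', 'e'] -> ['b', 'd', 'c', 'e']
'd': index 1 in ['b', 'd', 'c', 'e'] -> ['d', 'b', 'c', 'e']
'b': index 1 in ['d', 'b', 'c', 'e'] -> ['b', 'd', 'c', 'e']
'e': index 3 in ['b', 'd', 'c', 'e'] -> ['e', 'b', 'd', 'c']
'e': index 0 in ['e', 'b', 'd', 'c'] -> ['e', 'b', 'd', 'c']


Output: [1, 2, 2, 1, 1, 3, 0]


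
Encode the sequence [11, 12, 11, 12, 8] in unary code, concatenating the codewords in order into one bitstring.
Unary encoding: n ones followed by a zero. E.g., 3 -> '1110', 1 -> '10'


Encode each number as n ones followed by a terminating 0:
  11 -> 111111111110 (12 bits)
  12 -> 1111111111110 (13 bits)
  11 -> 111111111110 (12 bits)
  12 -> 1111111111110 (13 bits)
  8 -> 111111110 (9 bits)
Total length = 12 + 13 + 12 + 13 + 9 = 59 bits.

Unary([11, 12, 11, 12, 8]) = 11111111111011111111111101111111111101111111111110111111110 (59 bits)


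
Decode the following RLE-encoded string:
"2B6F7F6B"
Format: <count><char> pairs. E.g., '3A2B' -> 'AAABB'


Expanding each <count><char> pair:
  2B -> 'BB'
  6F -> 'FFFFFF'
  7F -> 'FFFFFFF'
  6B -> 'BBBBBB'

Decoded = BBFFFFFFFFFFFFFBBBBBB


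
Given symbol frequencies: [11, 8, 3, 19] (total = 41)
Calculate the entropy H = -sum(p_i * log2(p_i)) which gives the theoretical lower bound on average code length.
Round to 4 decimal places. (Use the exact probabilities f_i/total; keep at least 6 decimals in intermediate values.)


Per-symbol terms -p_i * log2(p_i) with p_i = f_i/41:
  p = 11/41 = 0.268293: log2(p) = -1.898120, -p*log2(p) = 0.509252
  p = 8/41 = 0.195122: log2(p) = -2.357552, -p*log2(p) = 0.460010
  p = 3/41 = 0.073171: log2(p) = -3.772590, -p*log2(p) = 0.276043
  p = 19/41 = 0.463415: log2(p) = -1.109624, -p*log2(p) = 0.514216
H = 0.509252 + 0.460010 + 0.276043 + 0.514216 = 1.759521

H = 1.7595 bits/symbol


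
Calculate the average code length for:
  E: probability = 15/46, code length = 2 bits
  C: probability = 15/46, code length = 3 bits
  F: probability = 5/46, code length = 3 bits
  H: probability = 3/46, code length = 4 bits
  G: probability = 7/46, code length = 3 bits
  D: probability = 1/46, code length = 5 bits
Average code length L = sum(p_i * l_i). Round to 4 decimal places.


Weighted contributions p_i * l_i:
  E: (15/46) * 2 = 30/46
  C: (15/46) * 3 = 45/46
  F: (5/46) * 3 = 15/46
  H: (3/46) * 4 = 12/46
  G: (7/46) * 3 = 21/46
  D: (1/46) * 5 = 5/46
Sum = (30 + 45 + 15 + 12 + 21 + 5)/46 = 128/46

L = 128/46 = 2.7826 bits/symbol


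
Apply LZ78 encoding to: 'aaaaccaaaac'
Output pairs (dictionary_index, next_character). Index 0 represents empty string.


LZ78 encoding steps:
Dictionary: {0: ''}
Step 1: w='' (idx 0), next='a' -> output (0, 'a'), add 'a' as idx 1
Step 2: w='a' (idx 1), next='a' -> output (1, 'a'), add 'aa' as idx 2
Step 3: w='a' (idx 1), next='c' -> output (1, 'c'), add 'ac' as idx 3
Step 4: w='' (idx 0), next='c' -> output (0, 'c'), add 'c' as idx 4
Step 5: w='aa' (idx 2), next='a' -> output (2, 'a'), add 'aaa' as idx 5
Step 6: w='ac' (idx 3), end of input -> output (3, '')


Encoded: [(0, 'a'), (1, 'a'), (1, 'c'), (0, 'c'), (2, 'a'), (3, '')]


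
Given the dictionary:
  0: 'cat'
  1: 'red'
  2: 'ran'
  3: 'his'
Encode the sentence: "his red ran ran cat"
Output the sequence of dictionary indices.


Look up each word in the dictionary:
  'his' -> 3
  'red' -> 1
  'ran' -> 2
  'ran' -> 2
  'cat' -> 0

Encoded: [3, 1, 2, 2, 0]


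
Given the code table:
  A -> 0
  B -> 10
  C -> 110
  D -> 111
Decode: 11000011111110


Decoding:
110 -> C
0 -> A
0 -> A
0 -> A
111 -> D
111 -> D
10 -> B


Result: CAAADDB


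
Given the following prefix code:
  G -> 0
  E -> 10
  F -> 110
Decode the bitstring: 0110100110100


Decoding step by step:
Bits 0 -> G
Bits 110 -> F
Bits 10 -> E
Bits 0 -> G
Bits 110 -> F
Bits 10 -> E
Bits 0 -> G


Decoded message: GFEGFEG


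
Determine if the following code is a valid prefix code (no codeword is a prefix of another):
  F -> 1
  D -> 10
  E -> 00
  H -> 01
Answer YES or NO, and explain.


Checking each pair (does one codeword prefix another?):
  F='1' vs D='10': prefix -- VIOLATION

NO -- this is NOT a valid prefix code. F (1) is a prefix of D (10).


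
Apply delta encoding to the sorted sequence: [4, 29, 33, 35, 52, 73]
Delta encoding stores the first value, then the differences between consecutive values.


First value: 4
Deltas:
  29 - 4 = 25
  33 - 29 = 4
  35 - 33 = 2
  52 - 35 = 17
  73 - 52 = 21


Delta encoded: [4, 25, 4, 2, 17, 21]


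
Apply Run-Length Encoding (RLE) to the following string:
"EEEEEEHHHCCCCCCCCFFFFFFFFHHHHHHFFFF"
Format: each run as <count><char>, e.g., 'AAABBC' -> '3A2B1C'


Scanning runs left to right:
  i=0: run of 'E' x 6 -> '6E'
  i=6: run of 'H' x 3 -> '3H'
  i=9: run of 'C' x 8 -> '8C'
  i=17: run of 'F' x 8 -> '8F'
  i=25: run of 'H' x 6 -> '6H'
  i=31: run of 'F' x 4 -> '4F'

RLE = 6E3H8C8F6H4F


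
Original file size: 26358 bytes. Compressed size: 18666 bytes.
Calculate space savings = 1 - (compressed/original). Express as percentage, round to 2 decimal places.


ratio = compressed/original = 18666/26358 = 0.708172
savings = 1 - ratio = 1 - 0.708172 = 0.291828
as a percentage: 0.291828 * 100 = 29.18%

Space savings = 1 - 18666/26358 = 29.18%


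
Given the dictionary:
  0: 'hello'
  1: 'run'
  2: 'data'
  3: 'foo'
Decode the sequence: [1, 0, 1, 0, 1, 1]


Look up each index in the dictionary:
  1 -> 'run'
  0 -> 'hello'
  1 -> 'run'
  0 -> 'hello'
  1 -> 'run'
  1 -> 'run'

Decoded: "run hello run hello run run"


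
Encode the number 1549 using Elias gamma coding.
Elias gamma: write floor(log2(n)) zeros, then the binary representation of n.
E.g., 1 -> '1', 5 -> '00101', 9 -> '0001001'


num_bits = floor(log2(1549)) + 1 = 11
leading_zeros = num_bits - 1 = 10
binary(1549) = 11000001101

Elias gamma(1549) = '0000000000' + '11000001101' = 000000000011000001101 (21 bits)


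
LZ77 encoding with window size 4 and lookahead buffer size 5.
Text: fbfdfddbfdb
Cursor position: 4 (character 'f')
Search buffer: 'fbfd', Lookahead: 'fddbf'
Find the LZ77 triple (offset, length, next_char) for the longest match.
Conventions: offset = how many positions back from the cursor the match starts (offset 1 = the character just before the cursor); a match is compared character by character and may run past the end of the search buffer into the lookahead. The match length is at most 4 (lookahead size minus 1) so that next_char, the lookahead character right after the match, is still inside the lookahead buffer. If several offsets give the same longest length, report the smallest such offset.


Try each offset into the search buffer:
  offset=1 (pos 3, char 'd'): match length 0
  offset=2 (pos 2, char 'f'): match length 2
  offset=3 (pos 1, char 'b'): match length 0
  offset=4 (pos 0, char 'f'): match length 1
Longest match has length 2 at offset 2.
next_char = character at position 4 + 2 = 6 -> 'd'

Best match: offset=2, length=2 (matching 'fd' starting at position 2)
LZ77 triple: (2, 2, 'd')


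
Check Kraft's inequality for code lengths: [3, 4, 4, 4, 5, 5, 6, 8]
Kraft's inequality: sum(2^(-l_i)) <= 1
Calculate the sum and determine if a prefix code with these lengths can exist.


Sum = 2^(-3) + 2^(-4) + 2^(-4) + 2^(-4) + 2^(-5) + 2^(-5) + 2^(-6) + 2^(-8)
    = 0.125 + 0.0625 + 0.0625 + 0.0625 + 0.03125 + 0.03125 + 0.015625 + 0.00390625
    = 101/256 = 0.39453125
Since 0.39453125 <= 1, Kraft's inequality IS satisfied.
A prefix code with these lengths CAN exist.

Kraft sum = 0.39453125. Satisfied.


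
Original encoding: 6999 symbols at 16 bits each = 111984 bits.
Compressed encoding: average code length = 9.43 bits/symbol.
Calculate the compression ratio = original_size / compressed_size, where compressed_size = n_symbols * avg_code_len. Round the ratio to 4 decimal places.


original_size = n_symbols * orig_bits = 6999 * 16 = 111984 bits
compressed_size = n_symbols * avg_code_len = 6999 * 9.43 = 66000.57 bits
ratio = original_size / compressed_size = 111984 / 66000.57 = 1.6967

Compression ratio = 1.6967


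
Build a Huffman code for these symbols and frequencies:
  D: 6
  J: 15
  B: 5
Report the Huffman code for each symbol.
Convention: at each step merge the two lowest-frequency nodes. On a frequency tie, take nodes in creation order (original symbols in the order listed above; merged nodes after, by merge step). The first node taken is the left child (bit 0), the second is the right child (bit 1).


Huffman tree construction:
Step 1: Merge B(5) + D(6) = 11
Step 2: Merge (B+D)(11) + J(15) = 26
Read each symbol's code off the tree from the root (left child = 0, right child = 1).

Codes:
  D: 01 (length 2)
  J: 1 (length 1)
  B: 00 (length 2)
Average code length: 37/26 = 1.4231 bits/symbol


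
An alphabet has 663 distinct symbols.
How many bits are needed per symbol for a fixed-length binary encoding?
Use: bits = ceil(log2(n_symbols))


log2(663) = 9.3729
Bracket: 2^9 = 512 < 663 <= 2^10 = 1024
So ceil(log2(663)) = 10

bits = ceil(log2(663)) = ceil(9.3729) = 10 bits


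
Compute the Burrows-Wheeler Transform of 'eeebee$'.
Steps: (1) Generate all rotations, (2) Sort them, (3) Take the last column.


Rotations (sorted):
  0: $eeebee -> last char: e
  1: bee$eee -> last char: e
  2: e$eeebe -> last char: e
  3: ebee$ee -> last char: e
  4: ee$eeeb -> last char: b
  5: eebee$e -> last char: e
  6: eeebee$ -> last char: $


BWT = eeeebe$


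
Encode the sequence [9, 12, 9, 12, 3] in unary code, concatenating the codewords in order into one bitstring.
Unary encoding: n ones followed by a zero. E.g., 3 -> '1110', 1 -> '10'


Encode each number as n ones followed by a terminating 0:
  9 -> 1111111110 (10 bits)
  12 -> 1111111111110 (13 bits)
  9 -> 1111111110 (10 bits)
  12 -> 1111111111110 (13 bits)
  3 -> 1110 (4 bits)
Total length = 10 + 13 + 10 + 13 + 4 = 50 bits.

Unary([9, 12, 9, 12, 3]) = 11111111101111111111110111111111011111111111101110 (50 bits)


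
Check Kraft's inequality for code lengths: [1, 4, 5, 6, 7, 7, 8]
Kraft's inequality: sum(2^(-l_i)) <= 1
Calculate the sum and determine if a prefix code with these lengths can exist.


Sum = 2^(-1) + 2^(-4) + 2^(-5) + 2^(-6) + 2^(-7) + 2^(-7) + 2^(-8)
    = 0.5 + 0.0625 + 0.03125 + 0.015625 + 0.0078125 + 0.0078125 + 0.00390625
    = 161/256 = 0.62890625
Since 0.62890625 <= 1, Kraft's inequality IS satisfied.
A prefix code with these lengths CAN exist.

Kraft sum = 0.62890625. Satisfied.
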